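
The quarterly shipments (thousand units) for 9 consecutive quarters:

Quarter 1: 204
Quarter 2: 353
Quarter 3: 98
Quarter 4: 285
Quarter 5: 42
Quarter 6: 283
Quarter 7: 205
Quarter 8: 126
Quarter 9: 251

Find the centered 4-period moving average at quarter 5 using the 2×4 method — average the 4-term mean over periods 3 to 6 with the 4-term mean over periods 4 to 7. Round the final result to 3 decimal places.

Sum over 3–6: 98 + 285 + 42 + 283 = 708
Sum over 4–7: 285 + 42 + 283 + 205 = 815
CMA at t=5 = (708 + 815) / (2·4) = 1523 / 8 = 190.375

190.375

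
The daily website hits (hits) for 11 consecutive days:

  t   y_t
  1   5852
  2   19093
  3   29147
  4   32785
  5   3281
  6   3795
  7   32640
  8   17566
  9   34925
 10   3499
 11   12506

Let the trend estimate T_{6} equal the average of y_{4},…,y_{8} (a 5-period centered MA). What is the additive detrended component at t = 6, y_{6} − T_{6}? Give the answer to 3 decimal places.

Trend T_6 = (32785 + 3281 + 3795 + 32640 + 17566) / 5 = 90067/5 = 18013.40000
Detrended value: 3795 − 18013.40000 = -14218.400

-14218.400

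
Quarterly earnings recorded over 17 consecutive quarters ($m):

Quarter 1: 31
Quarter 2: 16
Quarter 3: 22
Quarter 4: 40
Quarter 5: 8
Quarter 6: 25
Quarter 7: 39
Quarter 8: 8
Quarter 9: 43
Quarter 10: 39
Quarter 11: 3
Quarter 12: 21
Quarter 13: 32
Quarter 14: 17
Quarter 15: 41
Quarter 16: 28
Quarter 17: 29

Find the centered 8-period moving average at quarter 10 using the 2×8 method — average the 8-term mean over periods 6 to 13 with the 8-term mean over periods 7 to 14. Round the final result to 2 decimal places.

Sum over 6–13: 25 + 39 + 8 + 43 + 39 + 3 + 21 + 32 = 210
Sum over 7–14: 39 + 8 + 43 + 39 + 3 + 21 + 32 + 17 = 202
CMA at t=10 = (210 + 202) / (2·8) = 412 / 16 = 25.75

25.75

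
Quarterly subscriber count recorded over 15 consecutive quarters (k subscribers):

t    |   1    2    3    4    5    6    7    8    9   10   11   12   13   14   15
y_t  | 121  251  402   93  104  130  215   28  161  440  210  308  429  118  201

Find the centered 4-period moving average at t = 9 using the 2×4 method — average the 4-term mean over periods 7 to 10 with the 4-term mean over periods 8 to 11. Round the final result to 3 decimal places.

Sum over 7–10: 215 + 28 + 161 + 440 = 844
Sum over 8–11: 28 + 161 + 440 + 210 = 839
CMA at t=9 = (844 + 839) / (2·4) = 1683 / 8 = 210.375

210.375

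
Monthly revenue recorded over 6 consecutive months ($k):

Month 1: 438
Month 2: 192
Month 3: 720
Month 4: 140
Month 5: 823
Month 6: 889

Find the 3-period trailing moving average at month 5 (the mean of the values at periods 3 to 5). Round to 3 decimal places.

561.000

Sum of periods 3–5: 720 + 140 + 823 = 1683
Divide by 3: 1683 / 3 = 561.000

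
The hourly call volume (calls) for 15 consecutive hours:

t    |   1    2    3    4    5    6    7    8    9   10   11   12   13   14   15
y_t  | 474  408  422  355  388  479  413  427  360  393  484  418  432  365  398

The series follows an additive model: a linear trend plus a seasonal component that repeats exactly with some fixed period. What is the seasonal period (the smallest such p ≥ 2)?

5

First differences y_{t+1} − y_t: -66, 14, -67, 33, 91, -66, 14, -67, 33, 91, -66, 14, …
The difference pattern repeats every 5 terms and not for any smaller step, so p = 5.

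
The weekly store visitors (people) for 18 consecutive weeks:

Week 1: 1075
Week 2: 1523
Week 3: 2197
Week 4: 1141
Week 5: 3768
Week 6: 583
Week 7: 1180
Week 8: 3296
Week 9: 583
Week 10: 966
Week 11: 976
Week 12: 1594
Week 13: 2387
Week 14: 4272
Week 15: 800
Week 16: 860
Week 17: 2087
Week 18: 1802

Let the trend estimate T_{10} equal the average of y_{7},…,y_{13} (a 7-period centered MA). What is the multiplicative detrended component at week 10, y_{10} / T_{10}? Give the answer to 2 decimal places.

0.62

Trend T_10 = (1180 + 3296 + 583 + 966 + 976 + 1594 + 2387) / 7 = 10982/7 = 1568.8571
Ratio to trend: 966 / 1568.8571 = 0.62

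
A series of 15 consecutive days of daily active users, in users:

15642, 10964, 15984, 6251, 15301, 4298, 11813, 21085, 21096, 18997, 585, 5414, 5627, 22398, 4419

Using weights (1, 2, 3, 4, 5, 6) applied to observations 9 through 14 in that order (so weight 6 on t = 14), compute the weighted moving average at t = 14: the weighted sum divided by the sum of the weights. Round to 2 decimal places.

Weighted sum: 1·21096 + 2·18997 + 3·585 + 4·5414 + 5·5627 + 6·22398 = 21096 + 37994 + 1755 + 21656 + 28135 + 134388 = 245024
Weight total: 1 + 2 + 3 + 4 + 5 + 6 = 21
WMA = 245024 / 21 = 11667.81

11667.81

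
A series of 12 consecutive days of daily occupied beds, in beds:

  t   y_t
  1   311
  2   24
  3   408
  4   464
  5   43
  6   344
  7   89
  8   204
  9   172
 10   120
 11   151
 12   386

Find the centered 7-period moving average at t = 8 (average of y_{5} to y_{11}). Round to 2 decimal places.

160.43

Sum of periods 5–11: 43 + 344 + 89 + 204 + 172 + 120 + 151 = 1123
Divide by 7: 1123 / 7 = 160.43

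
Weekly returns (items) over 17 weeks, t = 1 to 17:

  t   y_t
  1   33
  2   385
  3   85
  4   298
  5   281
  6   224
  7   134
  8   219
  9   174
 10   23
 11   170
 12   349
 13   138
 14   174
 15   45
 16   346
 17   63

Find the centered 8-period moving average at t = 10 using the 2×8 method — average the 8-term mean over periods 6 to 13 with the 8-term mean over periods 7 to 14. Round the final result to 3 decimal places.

Sum over 6–13: 224 + 134 + 219 + 174 + 23 + 170 + 349 + 138 = 1431
Sum over 7–14: 134 + 219 + 174 + 23 + 170 + 349 + 138 + 174 = 1381
CMA at t=10 = (1431 + 1381) / (2·8) = 2812 / 16 = 175.750

175.750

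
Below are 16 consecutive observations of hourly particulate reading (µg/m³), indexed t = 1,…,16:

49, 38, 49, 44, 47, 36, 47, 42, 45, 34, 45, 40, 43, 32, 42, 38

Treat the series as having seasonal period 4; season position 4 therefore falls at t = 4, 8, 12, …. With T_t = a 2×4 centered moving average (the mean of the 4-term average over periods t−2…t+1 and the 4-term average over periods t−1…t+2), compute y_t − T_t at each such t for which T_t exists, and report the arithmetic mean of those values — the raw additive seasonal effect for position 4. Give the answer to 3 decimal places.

Season position 4 occurs at t = 4, 8, 12 (where T_t is defined).
t=4: T_4 = 44.25000; y_4 − T_4 = 44 − 44.25000 = -0.25000
t=8: T_8 = 42.25000; y_8 − T_8 = 42 − 42.25000 = -0.25000
t=12: T_12 = 40.25000; y_12 − T_12 = 40 − 40.25000 = -0.25000
Mean deviation: (-0.25000 + -0.25000 + -0.25000) / 3 = -0.250

-0.250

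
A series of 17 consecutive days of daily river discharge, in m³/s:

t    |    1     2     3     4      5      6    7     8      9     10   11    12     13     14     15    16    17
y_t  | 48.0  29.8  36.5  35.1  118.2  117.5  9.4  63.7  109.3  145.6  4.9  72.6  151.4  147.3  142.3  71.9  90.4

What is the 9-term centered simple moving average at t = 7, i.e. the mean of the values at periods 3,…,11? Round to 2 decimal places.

71.13

Sum of periods 3–11: 36.5 + 35.1 + 118.2 + 117.5 + 9.4 + 63.7 + 109.3 + 145.6 + 4.9 = 640.2
Divide by 9: 640.2 / 9 = 71.13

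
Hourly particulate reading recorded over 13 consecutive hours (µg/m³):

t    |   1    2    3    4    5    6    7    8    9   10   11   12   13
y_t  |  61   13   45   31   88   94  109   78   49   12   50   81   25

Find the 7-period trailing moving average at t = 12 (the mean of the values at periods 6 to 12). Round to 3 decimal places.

Sum of periods 6–12: 94 + 109 + 78 + 49 + 12 + 50 + 81 = 473
Divide by 7: 473 / 7 = 67.571

67.571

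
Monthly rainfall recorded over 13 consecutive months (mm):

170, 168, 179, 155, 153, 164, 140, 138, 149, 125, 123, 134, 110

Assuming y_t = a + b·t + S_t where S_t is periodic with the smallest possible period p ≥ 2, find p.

3

First differences y_{t+1} − y_t: -2, 11, -24, -2, 11, -24, -2, 11, …
The difference pattern repeats every 3 terms and not for any smaller step, so p = 3.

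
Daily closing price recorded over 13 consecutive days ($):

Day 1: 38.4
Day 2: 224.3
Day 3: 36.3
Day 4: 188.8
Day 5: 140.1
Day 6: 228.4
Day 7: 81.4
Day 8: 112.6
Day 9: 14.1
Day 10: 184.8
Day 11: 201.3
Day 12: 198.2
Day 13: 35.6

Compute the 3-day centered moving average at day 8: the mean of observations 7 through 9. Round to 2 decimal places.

Sum of periods 7–9: 81.4 + 112.6 + 14.1 = 208.1
Divide by 3: 208.1 / 3 = 69.37

69.37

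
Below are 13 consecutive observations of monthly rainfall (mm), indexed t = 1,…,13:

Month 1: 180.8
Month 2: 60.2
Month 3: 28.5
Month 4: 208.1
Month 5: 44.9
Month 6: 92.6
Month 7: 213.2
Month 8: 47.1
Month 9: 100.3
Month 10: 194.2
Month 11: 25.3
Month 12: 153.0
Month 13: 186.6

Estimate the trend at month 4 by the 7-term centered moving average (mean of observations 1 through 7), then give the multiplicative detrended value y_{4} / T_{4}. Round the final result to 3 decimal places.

Trend T_4 = (180.8 + 60.2 + 28.5 + 208.1 + 44.9 + 92.6 + 213.2) / 7 = 828.3/7 = 118.32857
Ratio to trend: 208.1 / 118.32857 = 1.759

1.759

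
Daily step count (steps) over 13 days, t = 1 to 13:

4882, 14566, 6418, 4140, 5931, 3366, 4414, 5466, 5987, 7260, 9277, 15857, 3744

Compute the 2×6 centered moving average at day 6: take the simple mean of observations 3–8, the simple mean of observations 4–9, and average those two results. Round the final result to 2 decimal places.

Sum over 3–8: 6418 + 4140 + 5931 + 3366 + 4414 + 5466 = 29735
Sum over 4–9: 4140 + 5931 + 3366 + 4414 + 5466 + 5987 = 29304
CMA at t=6 = (29735 + 29304) / (2·6) = 59039 / 12 = 4919.92

4919.92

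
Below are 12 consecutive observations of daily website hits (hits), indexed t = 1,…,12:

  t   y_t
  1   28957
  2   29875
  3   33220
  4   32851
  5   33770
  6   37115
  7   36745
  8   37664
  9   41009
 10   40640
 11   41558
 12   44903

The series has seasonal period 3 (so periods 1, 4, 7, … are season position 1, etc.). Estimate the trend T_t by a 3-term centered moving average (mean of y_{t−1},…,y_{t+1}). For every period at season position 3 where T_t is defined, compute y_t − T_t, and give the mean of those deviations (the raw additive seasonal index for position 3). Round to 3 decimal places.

Season position 3 occurs at t = 3, 6, 9 (where T_t is defined).
t=3: T_3 = 31982.00000; y_3 − T_3 = 33220 − 31982.00000 = 1238.00000
t=6: T_6 = 35876.66667; y_6 − T_6 = 37115 − 35876.66667 = 1238.33333
t=9: T_9 = 39771.00000; y_9 − T_9 = 41009 − 39771.00000 = 1238.00000
Mean deviation: (1238.00000 + 1238.33333 + 1238.00000) / 3 = 1238.111

1238.111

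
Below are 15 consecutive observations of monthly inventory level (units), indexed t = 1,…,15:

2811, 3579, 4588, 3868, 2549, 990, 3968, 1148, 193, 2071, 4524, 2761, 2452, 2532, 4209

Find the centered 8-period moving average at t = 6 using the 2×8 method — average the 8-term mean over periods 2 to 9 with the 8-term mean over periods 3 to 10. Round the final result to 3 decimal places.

2516.125

Sum over 2–9: 3579 + 4588 + 3868 + 2549 + 990 + 3968 + 1148 + 193 = 20883
Sum over 3–10: 4588 + 3868 + 2549 + 990 + 3968 + 1148 + 193 + 2071 = 19375
CMA at t=6 = (20883 + 19375) / (2·8) = 40258 / 16 = 2516.125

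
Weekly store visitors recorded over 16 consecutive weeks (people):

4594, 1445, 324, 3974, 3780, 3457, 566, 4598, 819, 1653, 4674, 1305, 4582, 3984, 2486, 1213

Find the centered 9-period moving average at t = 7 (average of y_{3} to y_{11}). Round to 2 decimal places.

Sum of periods 3–11: 324 + 3974 + 3780 + 3457 + 566 + 4598 + 819 + 1653 + 4674 = 23845
Divide by 9: 23845 / 9 = 2649.44

2649.44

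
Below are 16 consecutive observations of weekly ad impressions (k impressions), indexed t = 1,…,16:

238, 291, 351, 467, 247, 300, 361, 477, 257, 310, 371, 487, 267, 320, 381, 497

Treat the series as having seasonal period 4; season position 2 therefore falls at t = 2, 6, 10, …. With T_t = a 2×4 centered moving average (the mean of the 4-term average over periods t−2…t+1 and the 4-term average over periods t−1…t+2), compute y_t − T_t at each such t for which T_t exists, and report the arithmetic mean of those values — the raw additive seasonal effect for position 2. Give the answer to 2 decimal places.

Season position 2 occurs at t = 6, 10, 14 (where T_t is defined).
t=6: T_6 = 345.0000; y_6 − T_6 = 300 − 345.0000 = -45.0000
t=10: T_10 = 355.0000; y_10 − T_10 = 310 − 355.0000 = -45.0000
t=14: T_14 = 365.0000; y_14 − T_14 = 320 − 365.0000 = -45.0000
Mean deviation: (-45.0000 + -45.0000 + -45.0000) / 3 = -45.00

-45.00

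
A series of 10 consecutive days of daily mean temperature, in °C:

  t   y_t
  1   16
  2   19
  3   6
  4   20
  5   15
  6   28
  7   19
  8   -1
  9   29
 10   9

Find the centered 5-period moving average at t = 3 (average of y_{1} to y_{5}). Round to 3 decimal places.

Sum of periods 1–5: 16 + 19 + 6 + 20 + 15 = 76
Divide by 5: 76 / 5 = 15.200

15.200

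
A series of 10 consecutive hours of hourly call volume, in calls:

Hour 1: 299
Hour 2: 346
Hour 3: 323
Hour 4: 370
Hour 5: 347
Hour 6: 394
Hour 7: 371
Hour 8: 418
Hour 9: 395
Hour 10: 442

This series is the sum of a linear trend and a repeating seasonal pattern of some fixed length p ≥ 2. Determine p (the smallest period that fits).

First differences y_{t+1} − y_t: 47, -23, 47, -23, 47, -23, …
The difference pattern repeats every 2 terms and not for any smaller step, so p = 2.

2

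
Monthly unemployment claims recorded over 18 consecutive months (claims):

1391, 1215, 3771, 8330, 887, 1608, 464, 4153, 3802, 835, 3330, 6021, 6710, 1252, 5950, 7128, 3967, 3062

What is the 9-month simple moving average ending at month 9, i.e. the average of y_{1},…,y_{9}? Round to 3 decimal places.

2846.778

Sum of periods 1–9: 1391 + 1215 + 3771 + 8330 + 887 + 1608 + 464 + 4153 + 3802 = 25621
Divide by 9: 25621 / 9 = 2846.778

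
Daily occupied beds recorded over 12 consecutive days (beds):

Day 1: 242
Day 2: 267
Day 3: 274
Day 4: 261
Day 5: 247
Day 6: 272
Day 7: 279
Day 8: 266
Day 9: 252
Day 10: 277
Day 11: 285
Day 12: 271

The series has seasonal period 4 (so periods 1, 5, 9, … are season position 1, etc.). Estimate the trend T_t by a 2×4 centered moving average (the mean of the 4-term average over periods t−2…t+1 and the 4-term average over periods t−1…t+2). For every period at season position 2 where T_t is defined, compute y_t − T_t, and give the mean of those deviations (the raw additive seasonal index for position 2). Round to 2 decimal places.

Season position 2 occurs at t = 6, 10 (where T_t is defined).
t=6: T_6 = 265.3750; y_6 − T_6 = 272 − 265.3750 = 6.6250
t=10: T_10 = 270.6250; y_10 − T_10 = 277 − 270.6250 = 6.3750
Mean deviation: (6.6250 + 6.3750) / 2 = 6.50

6.50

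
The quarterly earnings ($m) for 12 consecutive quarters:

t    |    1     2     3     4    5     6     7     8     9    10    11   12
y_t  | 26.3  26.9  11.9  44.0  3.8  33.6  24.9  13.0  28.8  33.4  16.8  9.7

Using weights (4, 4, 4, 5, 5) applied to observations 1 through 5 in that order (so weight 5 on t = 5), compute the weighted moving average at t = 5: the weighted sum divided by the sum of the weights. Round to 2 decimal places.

Weighted sum: 4·26.3 + 4·26.9 + 4·11.9 + 5·44.0 + 5·3.8 = 105.2 + 107.6 + 47.6 + 220.0 + 19.0 = 499.4
Weight total: 4 + 4 + 4 + 5 + 5 = 22
WMA = 499.4 / 22 = 22.70

22.70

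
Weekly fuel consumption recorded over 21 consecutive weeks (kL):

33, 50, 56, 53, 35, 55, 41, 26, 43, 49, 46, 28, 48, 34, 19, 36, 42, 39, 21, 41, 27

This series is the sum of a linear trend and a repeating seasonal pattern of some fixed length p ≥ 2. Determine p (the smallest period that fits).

7

First differences y_{t+1} − y_t: 17, 6, -3, -18, 20, -14, -15, 17, 6, -3, -18, 20, -14, -15, 17, 6, …
The difference pattern repeats every 7 terms and not for any smaller step, so p = 7.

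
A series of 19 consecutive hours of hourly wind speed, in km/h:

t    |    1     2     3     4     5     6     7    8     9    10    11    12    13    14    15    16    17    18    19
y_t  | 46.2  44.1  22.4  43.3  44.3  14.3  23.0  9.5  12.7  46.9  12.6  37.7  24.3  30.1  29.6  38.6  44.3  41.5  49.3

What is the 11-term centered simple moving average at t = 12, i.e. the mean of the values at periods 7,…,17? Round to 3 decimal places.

Sum of periods 7–17: 23.0 + 9.5 + 12.7 + 46.9 + 12.6 + 37.7 + 24.3 + 30.1 + 29.6 + 38.6 + 44.3 = 309.3
Divide by 11: 309.3 / 11 = 28.118

28.118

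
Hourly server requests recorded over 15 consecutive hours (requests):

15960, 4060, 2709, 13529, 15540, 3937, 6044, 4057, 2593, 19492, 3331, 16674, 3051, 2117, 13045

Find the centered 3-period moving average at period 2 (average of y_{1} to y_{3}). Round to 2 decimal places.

7576.33

Sum of periods 1–3: 15960 + 4060 + 2709 = 22729
Divide by 3: 22729 / 3 = 7576.33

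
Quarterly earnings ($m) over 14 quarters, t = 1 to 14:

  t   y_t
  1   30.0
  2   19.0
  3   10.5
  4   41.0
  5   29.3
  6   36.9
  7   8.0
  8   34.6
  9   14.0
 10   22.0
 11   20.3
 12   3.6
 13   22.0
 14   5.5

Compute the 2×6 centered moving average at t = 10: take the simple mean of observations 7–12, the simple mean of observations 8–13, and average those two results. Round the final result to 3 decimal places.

18.250

Sum over 7–12: 8.0 + 34.6 + 14.0 + 22.0 + 20.3 + 3.6 = 102.5
Sum over 8–13: 34.6 + 14.0 + 22.0 + 20.3 + 3.6 + 22.0 = 116.5
CMA at t=10 = (102.5 + 116.5) / (2·6) = 219.0 / 12 = 18.250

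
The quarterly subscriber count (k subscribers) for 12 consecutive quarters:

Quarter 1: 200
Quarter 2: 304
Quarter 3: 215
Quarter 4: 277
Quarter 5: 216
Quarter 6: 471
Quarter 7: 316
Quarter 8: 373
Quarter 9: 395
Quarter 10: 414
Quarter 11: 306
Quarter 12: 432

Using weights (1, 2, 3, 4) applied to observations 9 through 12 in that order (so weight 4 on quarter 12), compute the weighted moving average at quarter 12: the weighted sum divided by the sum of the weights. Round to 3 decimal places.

Weighted sum: 1·395 + 2·414 + 3·306 + 4·432 = 395 + 828 + 918 + 1728 = 3869
Weight total: 1 + 2 + 3 + 4 = 10
WMA = 3869 / 10 = 386.900

386.900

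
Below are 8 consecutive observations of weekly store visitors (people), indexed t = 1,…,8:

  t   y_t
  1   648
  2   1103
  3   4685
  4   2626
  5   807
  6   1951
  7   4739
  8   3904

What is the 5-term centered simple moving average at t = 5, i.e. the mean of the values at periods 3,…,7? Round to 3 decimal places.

Sum of periods 3–7: 4685 + 2626 + 807 + 1951 + 4739 = 14808
Divide by 5: 14808 / 5 = 2961.600

2961.600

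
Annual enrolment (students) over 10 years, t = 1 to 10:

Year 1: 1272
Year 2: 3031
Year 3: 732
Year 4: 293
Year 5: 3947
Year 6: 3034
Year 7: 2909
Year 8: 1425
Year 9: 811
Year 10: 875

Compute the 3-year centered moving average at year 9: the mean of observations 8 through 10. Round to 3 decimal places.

Sum of periods 8–10: 1425 + 811 + 875 = 3111
Divide by 3: 3111 / 3 = 1037.000

1037.000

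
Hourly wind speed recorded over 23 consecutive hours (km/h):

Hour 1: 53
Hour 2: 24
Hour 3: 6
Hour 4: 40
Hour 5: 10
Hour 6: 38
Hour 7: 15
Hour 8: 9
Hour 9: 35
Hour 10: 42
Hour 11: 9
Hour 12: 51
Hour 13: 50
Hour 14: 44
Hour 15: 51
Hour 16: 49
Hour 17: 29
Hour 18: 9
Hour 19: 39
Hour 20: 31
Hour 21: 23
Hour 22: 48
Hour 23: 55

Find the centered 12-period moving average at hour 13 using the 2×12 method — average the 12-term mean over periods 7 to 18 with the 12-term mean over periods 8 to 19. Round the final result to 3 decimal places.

33.750

Sum over 7–18: 15 + 9 + 35 + 42 + 9 + 51 + 50 + 44 + 51 + 49 + 29 + 9 = 393
Sum over 8–19: 9 + 35 + 42 + 9 + 51 + 50 + 44 + 51 + 49 + 29 + 9 + 39 = 417
CMA at t=13 = (393 + 417) / (2·12) = 810 / 24 = 33.750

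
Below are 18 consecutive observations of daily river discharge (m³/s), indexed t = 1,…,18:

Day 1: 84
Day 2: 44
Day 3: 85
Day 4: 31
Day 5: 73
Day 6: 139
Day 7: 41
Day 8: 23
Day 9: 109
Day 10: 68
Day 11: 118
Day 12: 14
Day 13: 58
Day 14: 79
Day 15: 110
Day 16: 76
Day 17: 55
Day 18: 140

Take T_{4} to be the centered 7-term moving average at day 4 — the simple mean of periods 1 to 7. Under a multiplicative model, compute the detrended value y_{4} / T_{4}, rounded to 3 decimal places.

Trend T_4 = (84 + 44 + 85 + 31 + 73 + 139 + 41) / 7 = 497/7 = 71.00000
Ratio to trend: 31 / 71.00000 = 0.437

0.437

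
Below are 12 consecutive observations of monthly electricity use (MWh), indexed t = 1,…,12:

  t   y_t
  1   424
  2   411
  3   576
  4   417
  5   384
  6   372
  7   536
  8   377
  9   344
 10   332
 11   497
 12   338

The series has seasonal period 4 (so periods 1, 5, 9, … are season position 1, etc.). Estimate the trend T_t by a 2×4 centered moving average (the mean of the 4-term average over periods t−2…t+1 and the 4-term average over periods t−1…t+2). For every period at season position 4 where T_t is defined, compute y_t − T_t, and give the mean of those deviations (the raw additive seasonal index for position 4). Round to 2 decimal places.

Season position 4 occurs at t = 4, 8 (where T_t is defined).
t=4: T_4 = 442.1250; y_4 − T_4 = 417 − 442.1250 = -25.1250
t=8: T_8 = 402.2500; y_8 − T_8 = 377 − 402.2500 = -25.2500
Mean deviation: (-25.1250 + -25.2500) / 2 = -25.19

-25.19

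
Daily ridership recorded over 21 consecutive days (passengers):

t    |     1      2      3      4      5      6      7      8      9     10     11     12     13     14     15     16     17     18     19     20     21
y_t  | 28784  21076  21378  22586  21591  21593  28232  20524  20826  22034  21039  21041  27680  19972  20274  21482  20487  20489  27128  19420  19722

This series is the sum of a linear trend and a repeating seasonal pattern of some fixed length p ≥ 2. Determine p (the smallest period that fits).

6

First differences y_{t+1} − y_t: -7708, 302, 1208, -995, 2, 6639, -7708, 302, 1208, -995, 2, 6639, -7708, 302, …
The difference pattern repeats every 6 terms and not for any smaller step, so p = 6.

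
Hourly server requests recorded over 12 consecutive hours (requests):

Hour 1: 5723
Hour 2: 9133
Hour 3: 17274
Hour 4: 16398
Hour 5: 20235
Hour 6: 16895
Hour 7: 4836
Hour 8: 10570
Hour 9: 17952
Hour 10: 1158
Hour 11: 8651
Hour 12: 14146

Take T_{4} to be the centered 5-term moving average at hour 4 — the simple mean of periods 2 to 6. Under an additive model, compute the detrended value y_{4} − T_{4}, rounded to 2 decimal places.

Trend T_4 = (9133 + 17274 + 16398 + 20235 + 16895) / 5 = 79935/5 = 15987.0000
Detrended value: 16398 − 15987.0000 = 411.00

411.00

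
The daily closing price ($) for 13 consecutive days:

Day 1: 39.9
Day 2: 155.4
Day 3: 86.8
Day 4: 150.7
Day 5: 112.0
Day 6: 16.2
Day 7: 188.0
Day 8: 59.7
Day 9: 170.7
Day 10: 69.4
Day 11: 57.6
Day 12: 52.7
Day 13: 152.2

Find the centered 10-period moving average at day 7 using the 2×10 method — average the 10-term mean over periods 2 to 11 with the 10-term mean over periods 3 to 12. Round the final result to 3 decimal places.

Sum over 2–11: 155.4 + 86.8 + 150.7 + 112.0 + 16.2 + 188.0 + 59.7 + 170.7 + 69.4 + 57.6 = 1066.5
Sum over 3–12: 86.8 + 150.7 + 112.0 + 16.2 + 188.0 + 59.7 + 170.7 + 69.4 + 57.6 + 52.7 = 963.8
CMA at t=7 = (1066.5 + 963.8) / (2·10) = 2030.3 / 20 = 101.515

101.515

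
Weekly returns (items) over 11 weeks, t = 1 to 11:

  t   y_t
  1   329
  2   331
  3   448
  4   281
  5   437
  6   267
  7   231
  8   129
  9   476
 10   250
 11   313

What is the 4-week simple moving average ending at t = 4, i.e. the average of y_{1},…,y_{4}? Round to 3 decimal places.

Sum of periods 1–4: 329 + 331 + 448 + 281 = 1389
Divide by 4: 1389 / 4 = 347.250

347.250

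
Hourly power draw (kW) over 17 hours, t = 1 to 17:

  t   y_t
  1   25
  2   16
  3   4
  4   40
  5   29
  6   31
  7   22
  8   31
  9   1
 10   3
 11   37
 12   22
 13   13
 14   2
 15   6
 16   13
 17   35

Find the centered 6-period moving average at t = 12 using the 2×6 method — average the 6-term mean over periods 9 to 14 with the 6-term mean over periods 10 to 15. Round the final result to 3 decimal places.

13.417

Sum over 9–14: 1 + 3 + 37 + 22 + 13 + 2 = 78
Sum over 10–15: 3 + 37 + 22 + 13 + 2 + 6 = 83
CMA at t=12 = (78 + 83) / (2·6) = 161 / 12 = 13.417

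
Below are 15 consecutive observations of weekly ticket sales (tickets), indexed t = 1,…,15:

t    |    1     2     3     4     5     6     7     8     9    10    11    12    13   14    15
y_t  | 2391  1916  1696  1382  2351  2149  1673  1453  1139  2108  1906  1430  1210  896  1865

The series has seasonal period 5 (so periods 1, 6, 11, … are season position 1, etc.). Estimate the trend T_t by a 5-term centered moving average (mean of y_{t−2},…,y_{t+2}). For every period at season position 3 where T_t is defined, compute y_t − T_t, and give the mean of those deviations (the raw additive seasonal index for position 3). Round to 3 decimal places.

Season position 3 occurs at t = 3, 8, 13 (where T_t is defined).
t=3: T_3 = 1947.20000; y_3 − T_3 = 1696 − 1947.20000 = -251.20000
t=8: T_8 = 1704.40000; y_8 − T_8 = 1453 − 1704.40000 = -251.40000
t=13: T_13 = 1461.40000; y_13 − T_13 = 1210 − 1461.40000 = -251.40000
Mean deviation: (-251.20000 + -251.40000 + -251.40000) / 3 = -251.333

-251.333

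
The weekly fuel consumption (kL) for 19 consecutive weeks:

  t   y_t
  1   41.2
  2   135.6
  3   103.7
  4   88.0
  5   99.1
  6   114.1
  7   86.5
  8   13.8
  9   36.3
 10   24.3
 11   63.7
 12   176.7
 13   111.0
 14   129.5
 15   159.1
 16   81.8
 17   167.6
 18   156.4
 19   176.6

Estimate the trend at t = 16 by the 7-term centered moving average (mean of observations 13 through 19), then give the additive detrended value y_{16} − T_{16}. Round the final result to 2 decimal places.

Trend T_16 = (111.0 + 129.5 + 159.1 + 81.8 + 167.6 + 156.4 + 176.6) / 7 = 982.0/7 = 140.2857
Detrended value: 81.8 − 140.2857 = -58.49

-58.49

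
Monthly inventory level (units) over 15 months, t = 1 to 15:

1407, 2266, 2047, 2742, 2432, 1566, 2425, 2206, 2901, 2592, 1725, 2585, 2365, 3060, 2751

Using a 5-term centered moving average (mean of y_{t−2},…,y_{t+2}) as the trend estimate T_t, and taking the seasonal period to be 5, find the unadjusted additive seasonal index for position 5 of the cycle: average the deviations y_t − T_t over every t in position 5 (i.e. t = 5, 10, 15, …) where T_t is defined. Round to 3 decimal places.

Season position 5 occurs at t = 5, 10 (where T_t is defined).
t=5: T_5 = 2242.40000; y_5 − T_5 = 2432 − 2242.40000 = 189.60000
t=10: T_10 = 2401.80000; y_10 − T_10 = 2592 − 2401.80000 = 190.20000
Mean deviation: (189.60000 + 190.20000) / 2 = 189.900

189.900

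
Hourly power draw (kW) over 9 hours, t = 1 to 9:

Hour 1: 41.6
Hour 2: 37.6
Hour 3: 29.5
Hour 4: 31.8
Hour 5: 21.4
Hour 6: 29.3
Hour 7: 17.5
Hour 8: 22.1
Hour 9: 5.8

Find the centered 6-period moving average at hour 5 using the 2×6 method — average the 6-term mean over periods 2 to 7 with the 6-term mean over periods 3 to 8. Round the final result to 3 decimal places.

Sum over 2–7: 37.6 + 29.5 + 31.8 + 21.4 + 29.3 + 17.5 = 167.1
Sum over 3–8: 29.5 + 31.8 + 21.4 + 29.3 + 17.5 + 22.1 = 151.6
CMA at t=5 = (167.1 + 151.6) / (2·6) = 318.7 / 12 = 26.558

26.558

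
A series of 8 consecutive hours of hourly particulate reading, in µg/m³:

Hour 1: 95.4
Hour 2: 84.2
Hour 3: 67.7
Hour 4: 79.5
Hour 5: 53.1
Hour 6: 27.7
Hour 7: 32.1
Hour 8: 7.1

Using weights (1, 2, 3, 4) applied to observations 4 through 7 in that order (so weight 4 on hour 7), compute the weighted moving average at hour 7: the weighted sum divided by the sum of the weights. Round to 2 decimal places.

39.72

Weighted sum: 1·79.5 + 2·53.1 + 3·27.7 + 4·32.1 = 79.5 + 106.2 + 83.1 + 128.4 = 397.2
Weight total: 1 + 2 + 3 + 4 = 10
WMA = 397.2 / 10 = 39.72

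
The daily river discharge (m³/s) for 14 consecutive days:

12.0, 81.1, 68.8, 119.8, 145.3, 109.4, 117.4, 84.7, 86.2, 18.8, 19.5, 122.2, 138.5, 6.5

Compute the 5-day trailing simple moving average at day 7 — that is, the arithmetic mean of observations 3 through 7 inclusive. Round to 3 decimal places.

Sum of periods 3–7: 68.8 + 119.8 + 145.3 + 109.4 + 117.4 = 560.7
Divide by 5: 560.7 / 5 = 112.140

112.140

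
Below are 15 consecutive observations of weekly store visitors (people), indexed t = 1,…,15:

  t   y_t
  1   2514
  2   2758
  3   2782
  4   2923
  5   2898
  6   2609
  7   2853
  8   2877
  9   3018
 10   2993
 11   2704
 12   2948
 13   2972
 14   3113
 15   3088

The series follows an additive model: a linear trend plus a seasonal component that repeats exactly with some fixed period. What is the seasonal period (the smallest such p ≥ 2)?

5

First differences y_{t+1} − y_t: 244, 24, 141, -25, -289, 244, 24, 141, -25, -289, 244, 24, …
The difference pattern repeats every 5 terms and not for any smaller step, so p = 5.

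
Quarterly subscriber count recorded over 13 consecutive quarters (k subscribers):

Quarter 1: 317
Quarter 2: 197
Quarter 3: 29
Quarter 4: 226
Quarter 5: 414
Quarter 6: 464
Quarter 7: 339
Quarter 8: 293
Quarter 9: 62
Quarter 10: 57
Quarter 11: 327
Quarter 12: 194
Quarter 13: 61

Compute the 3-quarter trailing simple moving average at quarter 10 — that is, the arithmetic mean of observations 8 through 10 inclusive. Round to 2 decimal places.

Sum of periods 8–10: 293 + 62 + 57 = 412
Divide by 3: 412 / 3 = 137.33

137.33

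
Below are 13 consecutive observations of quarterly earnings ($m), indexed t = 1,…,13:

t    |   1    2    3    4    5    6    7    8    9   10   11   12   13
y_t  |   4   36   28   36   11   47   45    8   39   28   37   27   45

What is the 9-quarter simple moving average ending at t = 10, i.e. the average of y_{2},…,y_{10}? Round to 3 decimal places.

Sum of periods 2–10: 36 + 28 + 36 + 11 + 47 + 45 + 8 + 39 + 28 = 278
Divide by 9: 278 / 9 = 30.889

30.889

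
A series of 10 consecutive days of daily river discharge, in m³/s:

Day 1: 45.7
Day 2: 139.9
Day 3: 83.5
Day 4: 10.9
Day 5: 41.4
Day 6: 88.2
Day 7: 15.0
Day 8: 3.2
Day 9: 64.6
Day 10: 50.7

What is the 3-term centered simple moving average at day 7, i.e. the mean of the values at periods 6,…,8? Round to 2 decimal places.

Sum of periods 6–8: 88.2 + 15.0 + 3.2 = 106.4
Divide by 3: 106.4 / 3 = 35.47

35.47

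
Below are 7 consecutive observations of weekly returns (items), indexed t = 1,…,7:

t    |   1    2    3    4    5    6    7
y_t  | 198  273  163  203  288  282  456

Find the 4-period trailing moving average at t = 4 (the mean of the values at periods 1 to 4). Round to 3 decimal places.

209.250

Sum of periods 1–4: 198 + 273 + 163 + 203 = 837
Divide by 4: 837 / 4 = 209.250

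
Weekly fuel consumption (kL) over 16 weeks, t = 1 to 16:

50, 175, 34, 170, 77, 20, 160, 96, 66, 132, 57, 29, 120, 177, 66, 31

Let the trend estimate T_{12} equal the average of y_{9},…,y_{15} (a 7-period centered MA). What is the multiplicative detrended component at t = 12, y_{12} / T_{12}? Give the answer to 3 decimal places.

Trend T_12 = (66 + 132 + 57 + 29 + 120 + 177 + 66) / 7 = 647/7 = 92.42857
Ratio to trend: 29 / 92.42857 = 0.314

0.314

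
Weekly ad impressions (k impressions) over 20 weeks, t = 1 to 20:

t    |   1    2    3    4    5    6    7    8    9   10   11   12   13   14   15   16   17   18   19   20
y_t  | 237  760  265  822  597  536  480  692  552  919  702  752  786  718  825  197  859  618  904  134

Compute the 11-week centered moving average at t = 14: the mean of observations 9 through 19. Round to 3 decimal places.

712.000

Sum of periods 9–19: 552 + 919 + 702 + 752 + 786 + 718 + 825 + 197 + 859 + 618 + 904 = 7832
Divide by 11: 7832 / 11 = 712.000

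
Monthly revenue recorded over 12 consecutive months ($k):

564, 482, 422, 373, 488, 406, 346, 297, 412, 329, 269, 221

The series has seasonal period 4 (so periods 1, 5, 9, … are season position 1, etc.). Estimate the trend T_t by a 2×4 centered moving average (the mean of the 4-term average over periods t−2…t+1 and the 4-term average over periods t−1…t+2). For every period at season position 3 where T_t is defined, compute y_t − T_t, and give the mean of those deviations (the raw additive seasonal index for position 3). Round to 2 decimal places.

Season position 3 occurs at t = 3, 7 (where T_t is defined).
t=3: T_3 = 450.7500; y_3 − T_3 = 422 − 450.7500 = -28.7500
t=7: T_7 = 374.7500; y_7 − T_7 = 346 − 374.7500 = -28.7500
Mean deviation: (-28.7500 + -28.7500) / 2 = -28.75

-28.75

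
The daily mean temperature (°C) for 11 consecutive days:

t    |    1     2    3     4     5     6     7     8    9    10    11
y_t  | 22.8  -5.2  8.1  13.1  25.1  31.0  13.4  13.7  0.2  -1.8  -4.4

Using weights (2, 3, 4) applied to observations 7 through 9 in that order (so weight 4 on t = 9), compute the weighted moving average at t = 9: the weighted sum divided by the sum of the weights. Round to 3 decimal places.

Weighted sum: 2·13.4 + 3·13.7 + 4·0.2 = 26.8 + 41.1 + 0.8 = 68.7
Weight total: 2 + 3 + 4 = 9
WMA = 68.7 / 9 = 7.633

7.633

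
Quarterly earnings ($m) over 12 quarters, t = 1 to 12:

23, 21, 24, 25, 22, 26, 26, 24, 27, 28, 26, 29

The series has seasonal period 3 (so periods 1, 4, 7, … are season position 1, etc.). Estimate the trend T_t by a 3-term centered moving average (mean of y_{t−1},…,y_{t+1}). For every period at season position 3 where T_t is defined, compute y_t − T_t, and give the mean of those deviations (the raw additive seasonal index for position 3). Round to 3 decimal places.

0.889

Season position 3 occurs at t = 3, 6, 9 (where T_t is defined).
t=3: T_3 = 23.33333; y_3 − T_3 = 24 − 23.33333 = 0.66667
t=6: T_6 = 24.66667; y_6 − T_6 = 26 − 24.66667 = 1.33333
t=9: T_9 = 26.33333; y_9 − T_9 = 27 − 26.33333 = 0.66667
Mean deviation: (0.66667 + 1.33333 + 0.66667) / 3 = 0.889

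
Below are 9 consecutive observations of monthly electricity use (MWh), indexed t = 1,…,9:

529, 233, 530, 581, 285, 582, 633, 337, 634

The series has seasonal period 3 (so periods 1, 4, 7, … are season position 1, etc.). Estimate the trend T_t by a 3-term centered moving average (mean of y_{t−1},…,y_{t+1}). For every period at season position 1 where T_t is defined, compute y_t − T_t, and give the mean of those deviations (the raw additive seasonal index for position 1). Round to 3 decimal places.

115.667

Season position 1 occurs at t = 4, 7 (where T_t is defined).
t=4: T_4 = 465.33333; y_4 − T_4 = 581 − 465.33333 = 115.66667
t=7: T_7 = 517.33333; y_7 − T_7 = 633 − 517.33333 = 115.66667
Mean deviation: (115.66667 + 115.66667) / 2 = 115.667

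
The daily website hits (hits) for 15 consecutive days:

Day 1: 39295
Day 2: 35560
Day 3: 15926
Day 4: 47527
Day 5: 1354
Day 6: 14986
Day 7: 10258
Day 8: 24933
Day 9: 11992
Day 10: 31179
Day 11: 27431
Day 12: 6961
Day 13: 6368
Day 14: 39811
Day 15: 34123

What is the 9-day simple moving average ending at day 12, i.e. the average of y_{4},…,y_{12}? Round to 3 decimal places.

Sum of periods 4–12: 47527 + 1354 + 14986 + 10258 + 24933 + 11992 + 31179 + 27431 + 6961 = 176621
Divide by 9: 176621 / 9 = 19624.556

19624.556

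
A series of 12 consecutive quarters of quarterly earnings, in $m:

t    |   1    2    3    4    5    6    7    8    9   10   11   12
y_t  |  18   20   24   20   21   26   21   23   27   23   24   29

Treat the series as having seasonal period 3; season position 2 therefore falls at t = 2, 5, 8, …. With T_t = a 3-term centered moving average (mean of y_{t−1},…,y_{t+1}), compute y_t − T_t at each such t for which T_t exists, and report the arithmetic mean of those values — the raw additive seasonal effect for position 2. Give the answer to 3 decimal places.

Season position 2 occurs at t = 2, 5, 8, 11 (where T_t is defined).
t=2: T_2 = 20.66667; y_2 − T_2 = 20 − 20.66667 = -0.66667
t=5: T_5 = 22.33333; y_5 − T_5 = 21 − 22.33333 = -1.33333
t=8: T_8 = 23.66667; y_8 − T_8 = 23 − 23.66667 = -0.66667
t=11: T_11 = 25.33333; y_11 − T_11 = 24 − 25.33333 = -1.33333
Mean deviation: (-0.66667 + -1.33333 + -0.66667 + -1.33333) / 4 = -1.000

-1.000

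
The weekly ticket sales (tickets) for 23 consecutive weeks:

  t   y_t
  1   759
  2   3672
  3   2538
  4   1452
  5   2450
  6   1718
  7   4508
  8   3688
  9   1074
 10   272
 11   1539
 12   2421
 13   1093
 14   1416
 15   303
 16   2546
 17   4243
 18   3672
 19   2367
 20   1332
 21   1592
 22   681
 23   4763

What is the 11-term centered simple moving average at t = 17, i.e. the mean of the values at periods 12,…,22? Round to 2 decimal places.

Sum of periods 12–22: 2421 + 1093 + 1416 + 303 + 2546 + 4243 + 3672 + 2367 + 1332 + 1592 + 681 = 21666
Divide by 11: 21666 / 11 = 1969.64

1969.64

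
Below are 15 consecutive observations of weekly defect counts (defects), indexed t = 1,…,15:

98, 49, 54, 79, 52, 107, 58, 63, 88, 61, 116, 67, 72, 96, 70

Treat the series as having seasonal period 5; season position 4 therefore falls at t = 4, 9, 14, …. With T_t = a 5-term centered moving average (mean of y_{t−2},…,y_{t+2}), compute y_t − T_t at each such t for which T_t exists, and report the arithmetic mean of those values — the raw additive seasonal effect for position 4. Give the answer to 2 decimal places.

10.80

Season position 4 occurs at t = 4, 9 (where T_t is defined).
t=4: T_4 = 68.2000; y_4 − T_4 = 79 − 68.2000 = 10.8000
t=9: T_9 = 77.2000; y_9 − T_9 = 88 − 77.2000 = 10.8000
Mean deviation: (10.8000 + 10.8000) / 2 = 10.80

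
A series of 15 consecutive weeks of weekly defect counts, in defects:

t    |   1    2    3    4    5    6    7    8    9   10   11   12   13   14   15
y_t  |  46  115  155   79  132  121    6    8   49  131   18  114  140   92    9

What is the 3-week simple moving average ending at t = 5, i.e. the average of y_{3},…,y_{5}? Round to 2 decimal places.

122.00

Sum of periods 3–5: 155 + 79 + 132 = 366
Divide by 3: 366 / 3 = 122.00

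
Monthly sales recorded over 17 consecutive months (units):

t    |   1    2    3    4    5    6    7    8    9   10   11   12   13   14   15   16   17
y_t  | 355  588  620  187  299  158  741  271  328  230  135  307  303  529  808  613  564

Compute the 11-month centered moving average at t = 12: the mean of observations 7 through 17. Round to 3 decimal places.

Sum of periods 7–17: 741 + 271 + 328 + 230 + 135 + 307 + 303 + 529 + 808 + 613 + 564 = 4829
Divide by 11: 4829 / 11 = 439.000

439.000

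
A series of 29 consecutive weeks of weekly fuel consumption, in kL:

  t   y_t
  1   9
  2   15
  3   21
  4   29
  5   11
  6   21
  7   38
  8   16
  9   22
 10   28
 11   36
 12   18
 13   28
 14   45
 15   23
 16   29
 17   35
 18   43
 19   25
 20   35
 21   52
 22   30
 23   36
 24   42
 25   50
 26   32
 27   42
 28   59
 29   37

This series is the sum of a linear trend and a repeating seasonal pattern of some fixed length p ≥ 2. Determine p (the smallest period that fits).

First differences y_{t+1} − y_t: 6, 6, 8, -18, 10, 17, -22, 6, 6, 8, -18, 10, 17, -22, 6, 6, …
The difference pattern repeats every 7 terms and not for any smaller step, so p = 7.

7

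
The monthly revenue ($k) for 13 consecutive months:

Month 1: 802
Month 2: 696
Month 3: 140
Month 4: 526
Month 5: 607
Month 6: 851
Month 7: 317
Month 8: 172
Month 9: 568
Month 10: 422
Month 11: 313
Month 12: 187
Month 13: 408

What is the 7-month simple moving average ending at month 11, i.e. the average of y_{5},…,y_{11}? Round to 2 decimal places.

464.29

Sum of periods 5–11: 607 + 851 + 317 + 172 + 568 + 422 + 313 = 3250
Divide by 7: 3250 / 7 = 464.29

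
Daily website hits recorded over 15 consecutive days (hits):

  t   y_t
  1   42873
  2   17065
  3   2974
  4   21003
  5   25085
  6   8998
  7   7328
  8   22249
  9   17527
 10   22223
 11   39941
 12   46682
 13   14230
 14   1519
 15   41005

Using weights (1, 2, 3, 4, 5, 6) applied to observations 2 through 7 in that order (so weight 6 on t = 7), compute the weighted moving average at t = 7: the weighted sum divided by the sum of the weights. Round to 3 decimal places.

13110.476

Weighted sum: 1·17065 + 2·2974 + 3·21003 + 4·25085 + 5·8998 + 6·7328 = 17065 + 5948 + 63009 + 100340 + 44990 + 43968 = 275320
Weight total: 1 + 2 + 3 + 4 + 5 + 6 = 21
WMA = 275320 / 21 = 13110.476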